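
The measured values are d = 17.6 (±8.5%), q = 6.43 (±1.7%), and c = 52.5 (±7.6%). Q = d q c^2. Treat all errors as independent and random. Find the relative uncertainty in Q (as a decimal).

0.175

Since Q is a product/quotient, work with relative uncertainties:
  (1·δd/d)² = (1×0.0850)² = 0.00723;  (1·δq/q)² = (1×0.0170)² = 0.000289;  (2·δc/c)² = (2×0.0760)² = 0.0231
δQ/Q = √(0.0306) = 0.175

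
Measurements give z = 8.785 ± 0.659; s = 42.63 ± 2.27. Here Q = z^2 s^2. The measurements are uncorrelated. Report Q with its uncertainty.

140300 ± 25800

For a monomial Q ∝ z^2, s^2, fractional errors add in quadrature:
  (2·δz/z)² = (2×0.0750)² = 0.0225;  (2·δs/s)² = (2×0.0532)² = 0.0113
δQ/Q = √(0.0339) = 0.184
Q = 140300, so δQ = 0.184 × 140300 = 25800.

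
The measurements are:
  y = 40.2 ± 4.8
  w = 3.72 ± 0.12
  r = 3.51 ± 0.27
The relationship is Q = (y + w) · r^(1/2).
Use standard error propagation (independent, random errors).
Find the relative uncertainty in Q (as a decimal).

Let u = y + w = 43.9. δu = √(δy² + δw²) = √(23.0 + 0.0144) = 4.80, so δu/u = 0.109.
Q is then a monomial in u, r:
δQ/Q = √((δu/u)² + (½·δr/r)²) = √(0.0120 + 0.00148) = 0.116

0.116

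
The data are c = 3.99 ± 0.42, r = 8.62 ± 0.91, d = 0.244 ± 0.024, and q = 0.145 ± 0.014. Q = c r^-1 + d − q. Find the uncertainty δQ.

Let p = c·r^-1 = 0.463. δp/p = √((1·δc/c)² + (-1·δr/r)²) = √(0.0111 + 0.0111) = 0.149, so δp = 0.0690.
Q = p + d − q: δQ = √(δp² + δd² + δq²) = √(0.00476 + 0.000576 + 0.000196) = 0.0744

0.0744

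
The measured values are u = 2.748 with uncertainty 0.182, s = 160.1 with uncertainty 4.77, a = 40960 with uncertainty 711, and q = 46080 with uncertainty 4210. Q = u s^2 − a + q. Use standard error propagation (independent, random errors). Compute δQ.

7590

Let p = u·s^2 = 70440. δp/p = √((1·δu/u)² + (2·δs/s)²) = √(0.00439 + 0.00355) = 0.0891, so δp = 6280.
Q = p − a + q: δQ = √(δp² + δa² + δq²) = √(3.94e+07 + 5.06e+05 + 1.77e+07) = 7590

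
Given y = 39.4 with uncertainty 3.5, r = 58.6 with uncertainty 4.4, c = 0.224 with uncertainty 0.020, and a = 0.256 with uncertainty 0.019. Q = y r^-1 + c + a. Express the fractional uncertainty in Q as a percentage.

Let p = y·r^-1 = 0.672. δp/p = √((1·δy/y)² + (-1·δr/r)²) = √(0.00789 + 0.00564) = 0.116, so δp = 0.0782.
Q = p + c + a: δQ = √(δp² + δc² + δa²) = √(0.00612 + 0.000400 + 0.000361) = 0.0829
Q = 1.15, so δQ/Q = 0.0829/1.15 = 0.0720.

7.20%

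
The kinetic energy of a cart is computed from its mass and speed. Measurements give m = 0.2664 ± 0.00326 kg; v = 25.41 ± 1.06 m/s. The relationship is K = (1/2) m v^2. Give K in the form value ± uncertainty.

Relative error in a monomial: (δK/K)² = Σ (nᵢ · δxᵢ/xᵢ)².
  (1·δm/m)² = (1×0.0122)² = 0.000150;  (2·δv/v)² = (2×0.0417)² = 0.00696
δK/K = √(0.00711) = 0.0843
K = 86.00 J, so δK = 0.0843 × 86.00 = 7.25 J.

86.00 ± 7.25 J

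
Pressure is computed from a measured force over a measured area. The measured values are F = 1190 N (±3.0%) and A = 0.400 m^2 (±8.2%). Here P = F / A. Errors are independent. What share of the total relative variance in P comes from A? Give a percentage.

88.2%

(δP/P)² = (1·δF/F)² + (-1·δA/A)²
  F term: (1×0.0300)² = 0.000900
  A term: (-1×0.0820)² = 0.00672
Total = 0.00762. Share from A = 0.00672/0.00762 = 0.882.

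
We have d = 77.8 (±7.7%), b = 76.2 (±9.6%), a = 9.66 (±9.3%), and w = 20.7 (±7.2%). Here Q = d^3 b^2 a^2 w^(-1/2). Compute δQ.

Relative error in a monomial: (δQ/Q)² = Σ (nᵢ · δxᵢ/xᵢ)².
  (3·δd/d)² = (3×0.0770)² = 0.0534;  (2·δb/b)² = (2×0.0960)² = 0.0369;  (2·δa/a)² = (2×0.0930)² = 0.0346;  (−½·δw/w)² = (-0.5×0.0720)² = 0.00130
δQ/Q = √(0.126) = 0.355
Q = 5.61e+10, so δQ = 0.355 × 5.61e+10 = 1.99e+10.

1.99e+10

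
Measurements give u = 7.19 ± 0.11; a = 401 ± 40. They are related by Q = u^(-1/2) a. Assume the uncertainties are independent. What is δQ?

15.0

Relative error in a monomial: (δQ/Q)² = Σ (nᵢ · δxᵢ/xᵢ)².
  (−½·δu/u)² = (-0.5×0.0153)² = 5.85e-05;  (1·δa/a)² = (1×0.0998)² = 0.00995
δQ/Q = √(0.0100) = 0.100
Q = 150, so δQ = 0.100 × 150 = 15.0.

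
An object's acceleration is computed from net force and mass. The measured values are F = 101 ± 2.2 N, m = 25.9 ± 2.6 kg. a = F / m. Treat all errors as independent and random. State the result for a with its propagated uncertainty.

Each factor contributes (exponent × relative error)² to (δa/a)²:
  (1·δF/F)² = (1×0.0218)² = 0.000474;  (-1·δm/m)² = (-1×0.100)² = 0.0101
δa/a = √(0.0106) = 0.103
a = 3.90 m/s^2, so δa = 0.103 × 3.90 = 0.401 m/s^2.

3.90 ± 0.401 m/s^2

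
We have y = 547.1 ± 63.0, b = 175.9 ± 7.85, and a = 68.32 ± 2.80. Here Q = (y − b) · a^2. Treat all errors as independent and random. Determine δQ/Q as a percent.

19.0%

Let u = y − b = 371.2. δu = √(δy² + δb²) = √(3970 + 61.6) = 63.5, so δu/u = 0.171.
Q is then a monomial in u, a:
δQ/Q = √((δu/u)² + (2·δa/a)²) = √(0.0293 + 0.00672) = 0.190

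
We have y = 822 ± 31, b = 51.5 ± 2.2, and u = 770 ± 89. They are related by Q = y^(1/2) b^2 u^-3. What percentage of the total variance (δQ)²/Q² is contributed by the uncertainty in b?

(δQ/Q)² = (½·δy/y)² + (2·δb/b)² + (-3·δu/u)²
  y term: (0.5×0.0377)² = 0.000356
  b term: (2×0.0427)² = 0.00730
  u term: (-3×0.116)² = 0.120
Total = 0.128. Share from b = 0.00730/0.128 = 0.0571.

5.71%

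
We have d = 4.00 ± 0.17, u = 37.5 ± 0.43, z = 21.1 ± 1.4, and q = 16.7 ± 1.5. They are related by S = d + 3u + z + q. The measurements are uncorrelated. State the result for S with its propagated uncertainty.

Absolute uncertainties add in quadrature for a linear combination:
  (δd)² = 0.0289;  (3·δu)² = 1.66;  (δz)² = 1.96;  (δq)² = 2.25
δS = √(5.90) = 2.43
S = 154.

154 ± 2.43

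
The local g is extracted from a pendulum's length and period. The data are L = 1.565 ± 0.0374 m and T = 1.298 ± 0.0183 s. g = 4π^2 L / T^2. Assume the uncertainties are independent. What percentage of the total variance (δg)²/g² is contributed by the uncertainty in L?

(δg/g)² = (1·δL/L)² + (-2·δT/T)²
  L term: (1×0.0239)² = 0.000571
  T term: (-2×0.0141)² = 0.000795
Total = 0.00137. Share from L = 0.000571/0.00137 = 0.418.

41.8%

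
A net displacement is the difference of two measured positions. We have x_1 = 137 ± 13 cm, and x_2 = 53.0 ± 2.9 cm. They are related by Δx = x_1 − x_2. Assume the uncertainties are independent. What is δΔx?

13.3 cm

Absolute uncertainties add in quadrature for a linear combination:
  (δx_1)² = 169;  (δx_2)² = 8.41
δΔx = √(177) = 13.3 cm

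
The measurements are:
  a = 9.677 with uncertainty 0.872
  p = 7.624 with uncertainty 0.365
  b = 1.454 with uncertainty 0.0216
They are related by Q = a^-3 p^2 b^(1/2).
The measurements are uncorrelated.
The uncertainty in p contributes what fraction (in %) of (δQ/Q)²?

11.1%

(δQ/Q)² = (-3·δa/a)² + (2·δp/p)² + (½·δb/b)²
  a term: (-3×0.0901)² = 0.0731
  p term: (2×0.0479)² = 0.00917
  b term: (0.5×0.0149)² = 5.52e-05
Total = 0.0823. Share from p = 0.00917/0.0823 = 0.111.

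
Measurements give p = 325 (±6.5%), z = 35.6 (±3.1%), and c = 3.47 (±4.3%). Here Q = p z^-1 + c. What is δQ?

0.674

Let w = p·z^-1 = 9.13. δw/w = √((1·δp/p)² + (-1·δz/z)²) = √(0.00423 + 0.000961) = 0.0720, so δw = 0.657.
Q = w + c: δQ = √(δw² + δc²) = √(0.432 + 0.0223) = 0.674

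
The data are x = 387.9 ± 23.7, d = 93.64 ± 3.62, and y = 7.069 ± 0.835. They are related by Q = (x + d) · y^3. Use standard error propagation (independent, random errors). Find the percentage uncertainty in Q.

Let u = x + d = 481.5. δu = √(δx² + δd²) = √(562 + 13.1) = 24.0, so δu/u = 0.0498.
Q is then a monomial in u, y:
δQ/Q = √((δu/u)² + (3·δy/y)²) = √(0.00248 + 0.126) = 0.358

35.8%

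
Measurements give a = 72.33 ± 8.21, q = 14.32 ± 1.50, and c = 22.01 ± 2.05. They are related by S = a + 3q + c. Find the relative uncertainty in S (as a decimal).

0.0698

Absolute uncertainties add in quadrature for a linear combination:
  (δa)² = 67.4;  (3·δq)² = 20.2;  (δc)² = 4.20
δS = √(91.9) = 9.58
S = 137.3, so δS/S = 9.58/137.3 = 0.0698.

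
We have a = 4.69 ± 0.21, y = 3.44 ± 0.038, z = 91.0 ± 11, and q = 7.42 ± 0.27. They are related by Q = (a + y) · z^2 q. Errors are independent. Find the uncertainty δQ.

1.23e+05

Let u = a + y = 8.13. δu = √(δa² + δy²) = √(0.0441 + 0.00144) = 0.213, so δu/u = 0.0262.
Q is then a monomial in u, z, q:
δQ/Q = √((δu/u)² + (2·δz/z)² + (1·δq/q)²) = √(0.000689 + 0.0584 + 0.00132) = 0.246
Q = 5e+05, so δQ = 0.246 × 5e+05 = 1.23e+05.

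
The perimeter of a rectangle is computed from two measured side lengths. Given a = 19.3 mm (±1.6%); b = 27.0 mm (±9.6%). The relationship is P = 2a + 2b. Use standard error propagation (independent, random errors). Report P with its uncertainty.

92.6 ± 5.22 mm

P is a linear combination, so absolute uncertainties add in quadrature:
  (2·δa)² = 0.381;  (2·δb)² = 26.9
δP = √(27.3) = 5.22 mm
P = 92.6 mm.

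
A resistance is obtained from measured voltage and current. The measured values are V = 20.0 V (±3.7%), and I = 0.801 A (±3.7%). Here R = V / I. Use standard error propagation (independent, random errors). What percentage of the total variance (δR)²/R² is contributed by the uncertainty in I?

(δR/R)² = (1·δV/V)² + (-1·δI/I)²
  V term: (1×0.0370)² = 0.00137
  I term: (-1×0.0370)² = 0.00137
Total = 0.00274. Share from I = 0.00137/0.00274 = 0.500.

50.0%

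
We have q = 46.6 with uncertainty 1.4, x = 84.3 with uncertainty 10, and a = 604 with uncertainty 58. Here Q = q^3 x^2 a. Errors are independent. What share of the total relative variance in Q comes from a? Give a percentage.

(δQ/Q)² = (3·δq/q)² + (2·δx/x)² + (1·δa/a)²
  q term: (3×0.0300)² = 0.00812
  x term: (2×0.119)² = 0.0563
  a term: (1×0.0960)² = 0.00922
Total = 0.0736. Share from a = 0.00922/0.0736 = 0.125.

12.5%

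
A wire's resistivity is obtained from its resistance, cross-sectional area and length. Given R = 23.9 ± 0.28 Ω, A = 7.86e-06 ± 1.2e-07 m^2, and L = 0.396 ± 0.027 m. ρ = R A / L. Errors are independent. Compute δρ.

Relative error in a monomial: (δρ/ρ)² = Σ (nᵢ · δxᵢ/xᵢ)².
  (1·δR/R)² = (1×0.0117)² = 0.000137;  (1·δA/A)² = (1×0.0153)² = 0.000233;  (-1·δL/L)² = (-1×0.0682)² = 0.00465
δρ/ρ = √(0.00502) = 0.0708
ρ = 0.000474 Ω·m, so δρ = 0.0708 × 0.000474 = 3.36e-05 Ω·m.

3.36e-05 Ω·m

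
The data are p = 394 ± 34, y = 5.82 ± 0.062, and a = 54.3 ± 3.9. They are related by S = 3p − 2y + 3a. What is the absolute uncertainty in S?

103

For a sum/difference, combine absolute errors in quadrature:
  (3·δp)² = 10400;  (2·δy)² = 0.0154;  (3·δa)² = 137
δS = √(10500) = 103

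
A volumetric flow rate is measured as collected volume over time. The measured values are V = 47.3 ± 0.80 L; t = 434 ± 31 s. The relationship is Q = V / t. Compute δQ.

Since Q is a product/quotient, work with relative uncertainties:
  (1·δV/V)² = (1×0.0169)² = 0.000286;  (-1·δt/t)² = (-1×0.0714)² = 0.00510
δQ/Q = √(0.00539) = 0.0734
Q = 0.109 L/s, so δQ = 0.0734 × 0.109 = 0.00800 L/s.

0.00800 L/s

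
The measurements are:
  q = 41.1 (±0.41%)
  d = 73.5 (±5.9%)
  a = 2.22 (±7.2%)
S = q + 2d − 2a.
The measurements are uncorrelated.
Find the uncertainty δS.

8.68

S is a linear combination, so absolute uncertainties add in quadrature:
  (δq)² = 0.0284;  (2·δd)² = 75.2;  (2·δa)² = 0.102
δS = √(75.4) = 8.68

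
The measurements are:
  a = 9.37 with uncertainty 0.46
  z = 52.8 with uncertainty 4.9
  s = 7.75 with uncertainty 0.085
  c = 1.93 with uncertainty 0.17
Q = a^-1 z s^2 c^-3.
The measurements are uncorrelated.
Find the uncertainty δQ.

13.4

Each factor contributes (exponent × relative error)² to (δQ/Q)²:
  (-1·δa/a)² = (-1×0.0491)² = 0.00241;  (1·δz/z)² = (1×0.0928)² = 0.00861;  (2·δs/s)² = (2×0.0110)² = 0.000481;  (-3·δc/c)² = (-3×0.0881)² = 0.0698
δQ/Q = √(0.0813) = 0.285
Q = 47.1, so δQ = 0.285 × 47.1 = 13.4.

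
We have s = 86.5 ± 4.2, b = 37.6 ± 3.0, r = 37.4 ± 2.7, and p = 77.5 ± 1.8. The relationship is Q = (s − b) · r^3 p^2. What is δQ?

Let u = s − b = 48.9. δu = √(δs² + δb²) = √(17.6 + 9.00) = 5.16, so δu/u = 0.106.
Q is then a monomial in u, r, p:
δQ/Q = √((δu/u)² + (3·δr/r)² + (2·δp/p)²) = √(0.0111 + 0.0469 + 0.00216) = 0.245
Q = 1.54e+10, so δQ = 0.245 × 1.54e+10 = 3.77e+09.

3.77e+09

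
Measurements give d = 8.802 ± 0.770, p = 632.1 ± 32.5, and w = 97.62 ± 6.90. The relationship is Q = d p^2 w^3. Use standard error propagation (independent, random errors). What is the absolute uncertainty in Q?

8.22e+11

Each factor contributes (exponent × relative error)² to (δQ/Q)²:
  (1·δd/d)² = (1×0.0875)² = 0.00765;  (2·δp/p)² = (2×0.0514)² = 0.0106;  (3·δw/w)² = (3×0.0707)² = 0.0450
δQ/Q = √(0.0632) = 0.251
Q = 3.272e+12, so δQ = 0.251 × 3.272e+12 = 8.22e+11.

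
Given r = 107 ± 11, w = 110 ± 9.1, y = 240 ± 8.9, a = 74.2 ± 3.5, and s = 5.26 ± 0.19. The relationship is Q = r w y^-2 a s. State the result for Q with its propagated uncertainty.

Since Q is a product/quotient, work with relative uncertainties:
  (1·δr/r)² = (1×0.103)² = 0.0106;  (1·δw/w)² = (1×0.0827)² = 0.00684;  (-2·δy/y)² = (-2×0.0371)² = 0.00550;  (1·δa/a)² = (1×0.0472)² = 0.00222;  (1·δs/s)² = (1×0.0361)² = 0.00130
δQ/Q = √(0.0264) = 0.163
Q = 79.8, so δQ = 0.163 × 79.8 = 13.0.

79.8 ± 13.0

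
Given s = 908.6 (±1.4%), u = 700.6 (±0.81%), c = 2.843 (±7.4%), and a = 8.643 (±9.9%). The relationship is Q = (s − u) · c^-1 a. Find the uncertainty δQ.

Let w = s − u = 208.0. δw = √(δs² + δu²) = √(162 + 32.2) = 13.9, so δw/w = 0.0670.
Q is then a monomial in w, c, a:
δQ/Q = √((δw/w)² + (-1·δc/c)² + (1·δa/a)²) = √(0.00448 + 0.00548 + 0.00980) = 0.141
Q = 632.3, so δQ = 0.141 × 632.3 = 88.9.

88.9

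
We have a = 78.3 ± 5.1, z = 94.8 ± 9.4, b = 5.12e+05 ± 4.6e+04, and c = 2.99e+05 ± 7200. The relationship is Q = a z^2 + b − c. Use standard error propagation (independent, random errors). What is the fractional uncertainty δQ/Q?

Let p = a·z^2 = 7.04e+05. δp/p = √((1·δa/a)² + (2·δz/z)²) = √(0.00424 + 0.0393) = 0.209, so δp = 1.47e+05.
Q = p + b − c: δQ = √(δp² + δb² + δc²) = √(2.16e+10 + 2.12e+09 + 5.18e+07) = 1.54e+05
Q = 9.17e+05, so δQ/Q = 1.54e+05/9.17e+05 = 0.168.

0.168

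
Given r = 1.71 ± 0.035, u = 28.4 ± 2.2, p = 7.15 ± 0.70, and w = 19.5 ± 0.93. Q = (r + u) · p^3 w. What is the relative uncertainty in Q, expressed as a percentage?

Let h = r + u = 30.1. δh = √(δr² + δu²) = √(0.00123 + 4.84) = 2.20, so δh/h = 0.0731.
Q is then a monomial in h, p, w:
δQ/Q = √((δh/h)² + (3·δp/p)² + (1·δw/w)²) = √(0.00534 + 0.0863 + 0.00227) = 0.306

30.6%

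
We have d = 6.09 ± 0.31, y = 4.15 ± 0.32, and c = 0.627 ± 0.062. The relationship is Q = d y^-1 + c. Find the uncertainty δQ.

0.149

Let p = d·y^-1 = 1.47. δp/p = √((1·δd/d)² + (-1·δy/y)²) = √(0.00259 + 0.00595) = 0.0924, so δp = 0.136.
Q = p + c: δQ = √(δp² + δc²) = √(0.0184 + 0.00384) = 0.149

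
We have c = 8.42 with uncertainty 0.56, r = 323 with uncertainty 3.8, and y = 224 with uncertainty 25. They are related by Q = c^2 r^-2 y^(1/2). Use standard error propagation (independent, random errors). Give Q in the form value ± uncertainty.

0.0102 ± 0.00149

Each factor contributes (exponent × relative error)² to (δQ/Q)²:
  (2·δc/c)² = (2×0.0665)² = 0.0177;  (-2·δr/r)² = (-2×0.0118)² = 0.000554;  (½·δy/y)² = (0.5×0.112)² = 0.00311
δQ/Q = √(0.0214) = 0.146
Q = 0.0102, so δQ = 0.146 × 0.0102 = 0.00149.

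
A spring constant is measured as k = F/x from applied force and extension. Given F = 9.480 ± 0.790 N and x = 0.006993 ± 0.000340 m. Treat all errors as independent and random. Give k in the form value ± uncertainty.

Each factor contributes (exponent × relative error)² to (δk/k)²:
  (1·δF/F)² = (1×0.0833)² = 0.00694;  (-1·δx/x)² = (-1×0.0486)² = 0.00236
δk/k = √(0.00931) = 0.0965
k = 1356 N/m, so δk = 0.0965 × 1356 = 131 N/m.

1356 ± 131 N/m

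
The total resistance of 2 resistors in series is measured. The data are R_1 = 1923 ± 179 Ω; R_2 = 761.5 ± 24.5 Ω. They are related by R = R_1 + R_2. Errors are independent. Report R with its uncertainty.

2684 ± 181 Ω

Sums and differences: (δR)² = Σ (cᵢ δxᵢ)².
  (δR_1)² = 32000;  (δR_2)² = 600
δR = √(32600) = 181 Ω
R = 2684 Ω.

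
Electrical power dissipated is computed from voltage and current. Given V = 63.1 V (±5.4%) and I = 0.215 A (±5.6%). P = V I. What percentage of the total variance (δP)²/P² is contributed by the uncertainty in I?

51.8%

(δP/P)² = (1·δV/V)² + (1·δI/I)²
  V term: (1×0.0540)² = 0.00292
  I term: (1×0.0560)² = 0.00314
Total = 0.00605. Share from I = 0.00314/0.00605 = 0.518.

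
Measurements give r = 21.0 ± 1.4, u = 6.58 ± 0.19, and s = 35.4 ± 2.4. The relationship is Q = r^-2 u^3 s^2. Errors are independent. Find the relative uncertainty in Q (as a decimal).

0.209

Products/powers → add relative errors in quadrature, weighted by exponent:
  (-2·δr/r)² = (-2×0.0667)² = 0.0178;  (3·δu/u)² = (3×0.0289)² = 0.00750;  (2·δs/s)² = (2×0.0678)² = 0.0184
δQ/Q = √(0.0437) = 0.209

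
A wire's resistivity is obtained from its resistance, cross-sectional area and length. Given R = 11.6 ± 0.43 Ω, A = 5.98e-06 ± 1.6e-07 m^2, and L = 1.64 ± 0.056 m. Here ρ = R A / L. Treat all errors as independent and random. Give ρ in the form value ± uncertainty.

Products/powers → add relative errors in quadrature, weighted by exponent:
  (1·δR/R)² = (1×0.0371)² = 0.00137;  (1·δA/A)² = (1×0.0268)² = 0.000716;  (-1·δL/L)² = (-1×0.0341)² = 0.00117
δρ/ρ = √(0.00326) = 0.0571
ρ = 4.23e-05 Ω·m, so δρ = 0.0571 × 4.23e-05 = 2.41e-06 Ω·m.

(4.23 ± 0.241) × 10^-5 Ω·m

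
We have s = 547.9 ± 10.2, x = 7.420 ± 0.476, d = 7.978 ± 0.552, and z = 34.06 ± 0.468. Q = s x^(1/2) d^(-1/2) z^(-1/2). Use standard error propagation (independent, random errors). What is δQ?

4.63

For a monomial Q ∝ s, x^(1/2), d^(-1/2), z^(-1/2), fractional errors add in quadrature:
  (1·δs/s)² = (1×0.0186)² = 0.000347;  (½·δx/x)² = (0.5×0.0642)² = 0.00103;  (−½·δd/d)² = (-0.5×0.0692)² = 0.00120;  (−½·δz/z)² = (-0.5×0.0137)² = 4.72e-05
δQ/Q = √(0.00262) = 0.0512
Q = 90.54, so δQ = 0.0512 × 90.54 = 4.63.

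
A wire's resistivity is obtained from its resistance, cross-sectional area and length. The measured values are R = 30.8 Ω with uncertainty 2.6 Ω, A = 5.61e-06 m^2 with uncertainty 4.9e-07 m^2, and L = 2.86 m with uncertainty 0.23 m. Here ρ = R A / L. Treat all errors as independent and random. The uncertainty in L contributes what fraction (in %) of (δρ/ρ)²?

30.5%

(δρ/ρ)² = (1·δR/R)² + (1·δA/A)² + (-1·δL/L)²
  R term: (1×0.0844)² = 0.00713
  A term: (1×0.0873)² = 0.00763
  L term: (-1×0.0804)² = 0.00647
Total = 0.0212. Share from L = 0.00647/0.0212 = 0.305.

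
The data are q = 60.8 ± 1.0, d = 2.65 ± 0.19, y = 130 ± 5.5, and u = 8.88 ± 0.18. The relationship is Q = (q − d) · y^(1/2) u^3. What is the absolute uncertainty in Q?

Let w = q − d = 58.1. δw = √(δq² + δd²) = √(1.00 + 0.0361) = 1.02, so δw/w = 0.0175.
Q is then a monomial in w, y, u:
δQ/Q = √((δw/w)² + (½·δy/y)² + (3·δu/u)²) = √(0.000306 + 0.000447 + 0.00370) = 0.0667
Q = 4.64e+05, so δQ = 0.0667 × 4.64e+05 = 31000.

31000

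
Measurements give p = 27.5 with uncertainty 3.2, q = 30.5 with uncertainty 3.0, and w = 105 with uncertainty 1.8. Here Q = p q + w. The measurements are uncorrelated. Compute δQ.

Let h = p·q = 839. δh/h = √((1·δp/p)² + (1·δq/q)²) = √(0.0135 + 0.00967) = 0.152, so δh = 128.
Q = h + w: δQ = √(δh² + δw²) = √(16300 + 3.24) = 128

128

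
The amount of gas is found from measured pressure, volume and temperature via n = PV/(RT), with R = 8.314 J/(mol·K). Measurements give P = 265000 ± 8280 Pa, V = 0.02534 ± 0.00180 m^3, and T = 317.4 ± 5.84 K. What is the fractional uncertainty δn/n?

0.0798

For a monomial n ∝ P, V, T^-1, fractional errors add in quadrature:
  (1·δP/P)² = (1×0.0312)² = 0.000976;  (1·δV/V)² = (1×0.0710)² = 0.00505;  (-1·δT/T)² = (-1×0.0184)² = 0.000339
δn/n = √(0.00636) = 0.0798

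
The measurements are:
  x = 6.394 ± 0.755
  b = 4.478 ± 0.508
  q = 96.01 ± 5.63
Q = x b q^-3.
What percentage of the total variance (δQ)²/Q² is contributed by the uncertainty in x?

24.1%

(δQ/Q)² = (1·δx/x)² + (1·δb/b)² + (-3·δq/q)²
  x term: (1×0.118)² = 0.0139
  b term: (1×0.113)² = 0.0129
  q term: (-3×0.0586)² = 0.0309
Total = 0.0578. Share from x = 0.0139/0.0578 = 0.241.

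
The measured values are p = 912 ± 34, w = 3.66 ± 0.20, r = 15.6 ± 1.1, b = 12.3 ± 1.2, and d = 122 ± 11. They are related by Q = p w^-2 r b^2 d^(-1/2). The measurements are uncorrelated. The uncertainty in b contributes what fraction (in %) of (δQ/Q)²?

65.2%

(δQ/Q)² = (1·δp/p)² + (-2·δw/w)² + (1·δr/r)² + (2·δb/b)² + (−½·δd/d)²
  p term: (1×0.0373)² = 0.00139
  w term: (-2×0.0546)² = 0.0119
  r term: (1×0.0705)² = 0.00497
  b term: (2×0.0976)² = 0.0381
  d term: (-0.5×0.0902)² = 0.00203
Total = 0.0584. Share from b = 0.0381/0.0584 = 0.652.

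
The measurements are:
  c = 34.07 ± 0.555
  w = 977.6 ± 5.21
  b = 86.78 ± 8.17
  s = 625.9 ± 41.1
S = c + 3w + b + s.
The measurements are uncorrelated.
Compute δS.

44.7

For a sum/difference, combine absolute errors in quadrature:
  (δc)² = 0.308;  (3·δw)² = 244;  (δb)² = 66.7;  (δs)² = 1690
δS = √(2000) = 44.7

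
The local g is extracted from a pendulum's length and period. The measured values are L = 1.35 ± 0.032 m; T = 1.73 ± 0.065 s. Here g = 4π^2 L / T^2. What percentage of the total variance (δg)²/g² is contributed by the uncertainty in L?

(δg/g)² = (1·δL/L)² + (-2·δT/T)²
  L term: (1×0.0237)² = 0.000562
  T term: (-2×0.0376)² = 0.00565
Total = 0.00621. Share from L = 0.000562/0.00621 = 0.0905.

9.05%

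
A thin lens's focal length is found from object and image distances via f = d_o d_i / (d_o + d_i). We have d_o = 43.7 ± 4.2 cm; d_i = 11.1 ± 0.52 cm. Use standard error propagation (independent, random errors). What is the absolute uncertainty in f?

0.373 cm

∂f/∂d_o = (d_i/(d_o+d_i))² = 0.0410;  ∂f/∂d_i = (d_o/(d_o+d_i))² = 0.636
δf = √((∂f/∂d_o · δd_o)² + (∂f/∂d_i · δd_i)²) = √(0.0297 + 0.109) = 0.373 cm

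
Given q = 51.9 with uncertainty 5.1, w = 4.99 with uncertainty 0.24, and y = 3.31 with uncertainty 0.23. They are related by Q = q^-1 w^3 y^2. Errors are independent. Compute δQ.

5.85

Each factor contributes (exponent × relative error)² to (δQ/Q)²:
  (-1·δq/q)² = (-1×0.0983)² = 0.00966;  (3·δw/w)² = (3×0.0481)² = 0.0208;  (2·δy/y)² = (2×0.0695)² = 0.0193
δQ/Q = √(0.0498) = 0.223
Q = 26.2, so δQ = 0.223 × 26.2 = 5.85.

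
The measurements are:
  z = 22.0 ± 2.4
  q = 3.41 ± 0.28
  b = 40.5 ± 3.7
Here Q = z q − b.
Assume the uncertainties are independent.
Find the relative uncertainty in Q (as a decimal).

Let p = z·q = 75.0. δp/p = √((1·δz/z)² + (1·δq/q)²) = √(0.0119 + 0.00674) = 0.137, so δp = 10.2.
Q = p − b: δQ = √(δp² + δb²) = √(105 + 13.7) = 10.9
Q = 34.5, so δQ/Q = 10.9/34.5 = 0.315.

0.315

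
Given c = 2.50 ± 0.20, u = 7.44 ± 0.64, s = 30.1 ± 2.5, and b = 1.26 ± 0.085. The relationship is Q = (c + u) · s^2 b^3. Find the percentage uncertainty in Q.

Let w = c + u = 9.94. δw = √(δc² + δu²) = √(0.0400 + 0.410) = 0.671, so δw/w = 0.0675.
Q is then a monomial in w, s, b:
δQ/Q = √((δw/w)² + (2·δs/s)² + (3·δb/b)²) = √(0.00455 + 0.0276 + 0.0410) = 0.270

27.0%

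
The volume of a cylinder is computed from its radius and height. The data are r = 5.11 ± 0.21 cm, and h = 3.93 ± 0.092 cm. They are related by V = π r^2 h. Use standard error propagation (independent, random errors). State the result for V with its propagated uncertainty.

322 ± 27.6 cm^3

Each factor contributes (exponent × relative error)² to (δV/V)²:
  (2·δr/r)² = (2×0.0411)² = 0.00676;  (1·δh/h)² = (1×0.0234)² = 0.000548
δV/V = √(0.00730) = 0.0855
V = 322 cm^3, so δV = 0.0855 × 322 = 27.6 cm^3.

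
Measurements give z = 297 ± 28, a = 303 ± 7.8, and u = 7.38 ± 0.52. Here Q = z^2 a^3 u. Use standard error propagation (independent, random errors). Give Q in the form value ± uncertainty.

(1.81 ± 0.390) × 10^13

Q is a product of powers, so relative uncertainties combine in quadrature:
  (2·δz/z)² = (2×0.0943)² = 0.0356;  (3·δa/a)² = (3×0.0257)² = 0.00596;  (1·δu/u)² = (1×0.0705)² = 0.00496
δQ/Q = √(0.0465) = 0.216
Q = 1.81e+13, so δQ = 0.216 × 1.81e+13 = 3.9e+12.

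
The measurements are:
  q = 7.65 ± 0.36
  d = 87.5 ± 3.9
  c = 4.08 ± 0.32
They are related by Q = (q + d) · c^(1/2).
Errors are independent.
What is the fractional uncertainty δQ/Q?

Let u = q + d = 95.2. δu = √(δq² + δd²) = √(0.130 + 15.2) = 3.92, so δu/u = 0.0412.
Q is then a monomial in u, c:
δQ/Q = √((δu/u)² + (½·δc/c)²) = √(0.00169 + 0.00154) = 0.0569

0.0569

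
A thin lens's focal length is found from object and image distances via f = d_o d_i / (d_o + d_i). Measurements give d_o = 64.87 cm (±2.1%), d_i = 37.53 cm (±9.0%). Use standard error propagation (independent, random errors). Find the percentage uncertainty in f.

∂f/∂d_o = (d_i/(d_o+d_i))² = 0.134;  ∂f/∂d_i = (d_o/(d_o+d_i))² = 0.401
δf = √((∂f/∂d_o · δd_o)² + (∂f/∂d_i · δd_i)²) = √(0.0335 + 1.84) = 1.37 cm
f = 23.78 cm, so δf/f = 1.37/23.78 = 0.0575.

5.75%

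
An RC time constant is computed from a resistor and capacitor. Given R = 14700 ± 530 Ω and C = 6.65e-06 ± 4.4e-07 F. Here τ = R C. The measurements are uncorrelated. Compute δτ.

Each factor contributes (exponent × relative error)² to (δτ/τ)²:
  (1·δR/R)² = (1×0.0361)² = 0.00130;  (1·δC/C)² = (1×0.0662)² = 0.00438
δτ/τ = √(0.00568) = 0.0754
τ = 0.0978 s, so δτ = 0.0754 × 0.0978 = 0.00737 s.

0.00737 s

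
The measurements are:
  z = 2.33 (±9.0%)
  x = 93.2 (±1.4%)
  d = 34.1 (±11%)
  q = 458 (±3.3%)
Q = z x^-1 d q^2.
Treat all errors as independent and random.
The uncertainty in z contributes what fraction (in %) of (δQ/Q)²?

(δQ/Q)² = (1·δz/z)² + (-1·δx/x)² + (1·δd/d)² + (2·δq/q)²
  z term: (1×0.0900)² = 0.00810
  x term: (-1×0.0140)² = 0.000196
  d term: (1×0.110)² = 0.0121
  q term: (2×0.0330)² = 0.00436
Total = 0.0248. Share from z = 0.00810/0.0248 = 0.327.

32.7%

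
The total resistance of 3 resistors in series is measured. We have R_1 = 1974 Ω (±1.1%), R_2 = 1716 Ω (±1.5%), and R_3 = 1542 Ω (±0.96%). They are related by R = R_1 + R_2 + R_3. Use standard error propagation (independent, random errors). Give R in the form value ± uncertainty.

5232 ± 36.8 Ω

Sums and differences: (δR)² = Σ (cᵢ δxᵢ)².
  (δR_1)² = 471;  (δR_2)² = 663;  (δR_3)² = 219
δR = √(1350) = 36.8 Ω
R = 5232 Ω.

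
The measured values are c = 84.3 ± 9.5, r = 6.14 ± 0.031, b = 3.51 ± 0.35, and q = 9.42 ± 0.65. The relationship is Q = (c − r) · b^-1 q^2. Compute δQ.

413

Let u = c − r = 78.2. δu = √(δc² + δr²) = √(90.2 + 0.000961) = 9.50, so δu/u = 0.122.
Q is then a monomial in u, b, q:
δQ/Q = √((δu/u)² + (-1·δb/b)² + (2·δq/q)²) = √(0.0148 + 0.00994 + 0.0190) = 0.209
Q = 1980, so δQ = 0.209 × 1980 = 413.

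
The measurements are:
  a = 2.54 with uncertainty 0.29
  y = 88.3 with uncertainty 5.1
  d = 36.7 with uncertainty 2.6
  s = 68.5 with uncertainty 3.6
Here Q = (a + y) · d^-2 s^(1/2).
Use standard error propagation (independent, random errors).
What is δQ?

0.0863

Let u = a + y = 90.8. δu = √(δa² + δy²) = √(0.0841 + 26.0) = 5.11, so δu/u = 0.0562.
Q is then a monomial in u, d, s:
δQ/Q = √((δu/u)² + (-2·δd/d)² + (½·δs/s)²) = √(0.00316 + 0.0201 + 0.000691) = 0.155
Q = 0.558, so δQ = 0.155 × 0.558 = 0.0863.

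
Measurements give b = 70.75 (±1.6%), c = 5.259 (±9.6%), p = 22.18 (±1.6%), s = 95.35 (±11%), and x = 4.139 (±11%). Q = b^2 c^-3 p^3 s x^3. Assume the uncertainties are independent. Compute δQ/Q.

Q is a product of powers, so relative uncertainties combine in quadrature:
  (2·δb/b)² = (2×0.0160)² = 0.00102;  (-3·δc/c)² = (-3×0.0960)² = 0.0829;  (3·δp/p)² = (3×0.0160)² = 0.00230;  (1·δs/s)² = (1×0.110)² = 0.0121;  (3·δx/x)² = (3×0.110)² = 0.109
δQ/Q = √(0.207) = 0.455

0.455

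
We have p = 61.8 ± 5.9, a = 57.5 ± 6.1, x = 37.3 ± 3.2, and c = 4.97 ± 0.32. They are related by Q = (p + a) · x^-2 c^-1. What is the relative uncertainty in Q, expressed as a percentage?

19.7%

Let u = p + a = 119. δu = √(δp² + δa²) = √(34.8 + 37.2) = 8.49, so δu/u = 0.0711.
Q is then a monomial in u, x, c:
δQ/Q = √((δu/u)² + (-2·δx/x)² + (-1·δc/c)²) = √(0.00506 + 0.0294 + 0.00415) = 0.197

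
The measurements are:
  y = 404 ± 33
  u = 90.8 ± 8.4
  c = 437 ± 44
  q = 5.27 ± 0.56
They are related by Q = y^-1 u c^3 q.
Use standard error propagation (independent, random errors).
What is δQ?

3.39e+07

For a monomial Q ∝ y^-1, u, c^3, q, fractional errors add in quadrature:
  (-1·δy/y)² = (-1×0.0817)² = 0.00667;  (1·δu/u)² = (1×0.0925)² = 0.00856;  (3·δc/c)² = (3×0.101)² = 0.0912;  (1·δq/q)² = (1×0.106)² = 0.0113
δQ/Q = √(0.118) = 0.343
Q = 9.88e+07, so δQ = 0.343 × 9.88e+07 = 3.39e+07.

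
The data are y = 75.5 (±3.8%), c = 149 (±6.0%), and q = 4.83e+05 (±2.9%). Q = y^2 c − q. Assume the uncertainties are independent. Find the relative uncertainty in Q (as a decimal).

0.228

Let p = y^2·c = 8.49e+05. δp/p = √((2·δy/y)² + (1·δc/c)²) = √(0.00578 + 0.00360) = 0.0968, so δp = 82200.
Q = p − q: δQ = √(δp² + δq²) = √(6.76e+09 + 1.96e+08) = 83400
Q = 3.66e+05, so δQ/Q = 83400/3.66e+05 = 0.228.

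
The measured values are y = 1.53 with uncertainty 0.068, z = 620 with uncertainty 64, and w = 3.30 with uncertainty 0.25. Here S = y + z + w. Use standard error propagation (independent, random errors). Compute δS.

Sums and differences: (δS)² = Σ (cᵢ δxᵢ)².
  (δy)² = 0.00462;  (δz)² = 4100;  (δw)² = 0.0625
δS = √(4100) = 64.0

64.0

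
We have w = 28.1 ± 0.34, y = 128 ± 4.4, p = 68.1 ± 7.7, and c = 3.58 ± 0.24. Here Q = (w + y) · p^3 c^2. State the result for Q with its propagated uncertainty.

(6.32 ± 2.31) × 10^8

Let u = w + y = 156. δu = √(δw² + δy²) = √(0.116 + 19.4) = 4.41, so δu/u = 0.0283.
Q is then a monomial in u, p, c:
δQ/Q = √((δu/u)² + (3·δp/p)² + (2·δc/c)²) = √(0.000799 + 0.115 + 0.0180) = 0.366
Q = 6.32e+08, so δQ = 0.366 × 6.32e+08 = 2.31e+08.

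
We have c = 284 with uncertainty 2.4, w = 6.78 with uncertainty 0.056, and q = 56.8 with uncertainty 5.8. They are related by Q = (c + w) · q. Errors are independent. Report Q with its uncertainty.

Let u = c + w = 291. δu = √(δc² + δw²) = √(5.76 + 0.00314) = 2.40, so δu/u = 0.00826.
Q is then a monomial in u, q:
δQ/Q = √((δu/u)² + (1·δq/q)²) = √(6.82e-05 + 0.0104) = 0.102
Q = 16500, so δQ = 0.102 × 16500 = 1690.

16500 ± 1690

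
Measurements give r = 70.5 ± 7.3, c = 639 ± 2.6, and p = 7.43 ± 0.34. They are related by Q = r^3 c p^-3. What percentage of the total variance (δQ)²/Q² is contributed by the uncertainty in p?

(δQ/Q)² = (3·δr/r)² + (1·δc/c)² + (-3·δp/p)²
  r term: (3×0.104)² = 0.0965
  c term: (1×0.00407)² = 1.66e-05
  p term: (-3×0.0458)² = 0.0188
Total = 0.115. Share from p = 0.0188/0.115 = 0.163.

16.3%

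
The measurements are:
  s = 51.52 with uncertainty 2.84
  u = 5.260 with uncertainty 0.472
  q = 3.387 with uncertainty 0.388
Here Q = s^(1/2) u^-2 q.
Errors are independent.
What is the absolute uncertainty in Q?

0.189

Products/powers → add relative errors in quadrature, weighted by exponent:
  (½·δs/s)² = (0.5×0.0551)² = 0.000760;  (-2·δu/u)² = (-2×0.0897)² = 0.0322;  (1·δq/q)² = (1×0.115)² = 0.0131
δQ/Q = √(0.0461) = 0.215
Q = 0.8787, so δQ = 0.215 × 0.8787 = 0.189.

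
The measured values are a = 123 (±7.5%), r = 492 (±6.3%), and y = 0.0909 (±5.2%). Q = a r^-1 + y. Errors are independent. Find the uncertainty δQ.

Let p = a·r^-1 = 0.250. δp/p = √((1·δa/a)² + (-1·δr/r)²) = √(0.00562 + 0.00397) = 0.0979, so δp = 0.0245.
Q = p + y: δQ = √(δp² + δy²) = √(0.000600 + 2.23e-05) = 0.0249

0.0249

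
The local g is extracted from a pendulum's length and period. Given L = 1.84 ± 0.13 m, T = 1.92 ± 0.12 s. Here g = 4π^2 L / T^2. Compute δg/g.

0.144

Products/powers → add relative errors in quadrature, weighted by exponent:
  (1·δL/L)² = (1×0.0707)² = 0.00499;  (-2·δT/T)² = (-2×0.0625)² = 0.0156
δg/g = √(0.0206) = 0.144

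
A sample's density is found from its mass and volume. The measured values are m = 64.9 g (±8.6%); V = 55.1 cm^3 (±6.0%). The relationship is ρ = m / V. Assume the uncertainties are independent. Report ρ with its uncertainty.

Since ρ is a product/quotient, work with relative uncertainties:
  (1·δm/m)² = (1×0.0860)² = 0.00740;  (-1·δV/V)² = (-1×0.0600)² = 0.00360
δρ/ρ = √(0.0110) = 0.105
ρ = 1.18 g/cm^3, so δρ = 0.105 × 1.18 = 0.124 g/cm^3.

1.18 ± 0.124 g/cm^3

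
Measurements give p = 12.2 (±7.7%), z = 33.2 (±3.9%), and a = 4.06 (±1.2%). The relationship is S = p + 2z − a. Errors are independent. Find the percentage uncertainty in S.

Sums and differences: (δS)² = Σ (cᵢ δxᵢ)².
  (δp)² = 0.882;  (2·δz)² = 6.71;  (δa)² = 0.00237
δS = √(7.59) = 2.76
S = 74.5, so δS/S = 2.76/74.5 = 0.0370.

3.70%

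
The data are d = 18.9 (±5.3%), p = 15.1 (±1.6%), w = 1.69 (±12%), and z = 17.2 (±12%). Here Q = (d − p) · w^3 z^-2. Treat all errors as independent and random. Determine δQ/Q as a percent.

51.1%

Let u = d − p = 3.80. δu = √(δd² + δp²) = √(1.00 + 0.0584) = 1.03, so δu/u = 0.271.
Q is then a monomial in u, w, z:
δQ/Q = √((δu/u)² + (3·δw/w)² + (-2·δz/z)²) = √(0.0735 + 0.130 + 0.0576) = 0.511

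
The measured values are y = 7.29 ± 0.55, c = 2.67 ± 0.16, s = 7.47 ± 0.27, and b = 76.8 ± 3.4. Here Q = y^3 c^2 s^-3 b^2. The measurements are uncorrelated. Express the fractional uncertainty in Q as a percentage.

Q is a product of powers, so relative uncertainties combine in quadrature:
  (3·δy/y)² = (3×0.0754)² = 0.0512;  (2·δc/c)² = (2×0.0599)² = 0.0144;  (-3·δs/s)² = (-3×0.0361)² = 0.0118;  (2·δb/b)² = (2×0.0443)² = 0.00784
δQ/Q = √(0.0852) = 0.292

29.2%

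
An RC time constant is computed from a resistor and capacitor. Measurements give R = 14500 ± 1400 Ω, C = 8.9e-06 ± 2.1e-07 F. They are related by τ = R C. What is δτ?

0.0128 s

τ is a product of powers, so relative uncertainties combine in quadrature:
  (1·δR/R)² = (1×0.0966)² = 0.00932;  (1·δC/C)² = (1×0.0236)² = 0.000557
δτ/τ = √(0.00988) = 0.0994
τ = 0.129 s, so δτ = 0.0994 × 0.129 = 0.0128 s.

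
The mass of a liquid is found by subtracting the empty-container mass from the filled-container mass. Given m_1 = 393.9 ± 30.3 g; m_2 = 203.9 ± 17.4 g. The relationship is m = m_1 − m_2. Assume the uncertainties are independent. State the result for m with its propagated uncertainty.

190.0 ± 34.9 g

Absolute uncertainties add in quadrature for a linear combination:
  (δm_1)² = 918;  (δm_2)² = 303
δm = √(1220) = 34.9 g
m = 190.0 g.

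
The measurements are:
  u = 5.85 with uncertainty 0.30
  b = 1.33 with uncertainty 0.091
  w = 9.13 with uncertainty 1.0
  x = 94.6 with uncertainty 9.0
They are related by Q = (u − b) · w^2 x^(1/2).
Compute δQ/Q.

Let h = u − b = 4.52. δh = √(δu² + δb²) = √(0.0900 + 0.00828) = 0.313, so δh/h = 0.0694.
Q is then a monomial in h, w, x:
δQ/Q = √((δh/h)² + (2·δw/w)² + (½·δx/x)²) = √(0.00481 + 0.0480 + 0.00226) = 0.235

0.235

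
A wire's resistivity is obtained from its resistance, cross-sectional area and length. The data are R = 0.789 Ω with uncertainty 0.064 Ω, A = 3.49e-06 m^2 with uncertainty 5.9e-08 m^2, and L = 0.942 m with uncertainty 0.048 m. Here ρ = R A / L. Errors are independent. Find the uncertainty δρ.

2.84e-07 Ω·m

For a monomial ρ ∝ R, A, L^-1, fractional errors add in quadrature:
  (1·δR/R)² = (1×0.0811)² = 0.00658;  (1·δA/A)² = (1×0.0169)² = 0.000286;  (-1·δL/L)² = (-1×0.0510)² = 0.00260
δρ/ρ = √(0.00946) = 0.0973
ρ = 2.92e-06 Ω·m, so δρ = 0.0973 × 2.92e-06 = 2.84e-07 Ω·m.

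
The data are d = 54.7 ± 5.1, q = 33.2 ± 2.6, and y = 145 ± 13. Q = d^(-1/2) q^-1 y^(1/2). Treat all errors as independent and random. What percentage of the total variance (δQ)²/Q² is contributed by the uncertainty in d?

(δQ/Q)² = (−½·δd/d)² + (-1·δq/q)² + (½·δy/y)²
  d term: (-0.5×0.0932)² = 0.00217
  q term: (-1×0.0783)² = 0.00613
  y term: (0.5×0.0897)² = 0.00201
Total = 0.0103. Share from d = 0.00217/0.0103 = 0.211.

21.1%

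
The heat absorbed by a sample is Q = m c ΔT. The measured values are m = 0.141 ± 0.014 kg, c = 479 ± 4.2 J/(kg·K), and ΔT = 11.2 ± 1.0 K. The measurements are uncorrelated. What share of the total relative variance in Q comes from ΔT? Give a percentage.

44.5%

(δQ/Q)² = (1·δm/m)² + (1·δc/c)² + (1·δΔT/ΔT)²
  m term: (1×0.0993)² = 0.00986
  c term: (1×0.00877)² = 7.69e-05
  ΔT term: (1×0.0893)² = 0.00797
Total = 0.0179. Share from ΔT = 0.00797/0.0179 = 0.445.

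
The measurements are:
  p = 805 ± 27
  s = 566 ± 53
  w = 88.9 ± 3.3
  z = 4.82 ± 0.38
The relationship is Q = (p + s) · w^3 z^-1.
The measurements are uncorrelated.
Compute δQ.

2.86e+07

Let u = p + s = 1370. δu = √(δp² + δs²) = √(729 + 2810) = 59.5, so δu/u = 0.0434.
Q is then a monomial in u, w, z:
δQ/Q = √((δu/u)² + (3·δw/w)² + (-1·δz/z)²) = √(0.00188 + 0.0124 + 0.00622) = 0.143
Q = 2e+08, so δQ = 0.143 × 2e+08 = 2.86e+07.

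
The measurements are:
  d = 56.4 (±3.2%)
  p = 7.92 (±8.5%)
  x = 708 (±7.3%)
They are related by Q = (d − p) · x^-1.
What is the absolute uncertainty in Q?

Let u = d − p = 48.5. δu = √(δd² + δp²) = √(3.26 + 0.453) = 1.93, so δu/u = 0.0397.
Q is then a monomial in u, x:
δQ/Q = √((δu/u)² + (-1·δx/x)²) = √(0.00158 + 0.00533) = 0.0831
Q = 0.0685, so δQ = 0.0831 × 0.0685 = 0.00569.

0.00569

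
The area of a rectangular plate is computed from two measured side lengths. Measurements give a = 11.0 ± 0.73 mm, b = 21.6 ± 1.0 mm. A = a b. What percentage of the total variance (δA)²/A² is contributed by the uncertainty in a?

67.3%

(δA/A)² = (1·δa/a)² + (1·δb/b)²
  a term: (1×0.0664)² = 0.00440
  b term: (1×0.0463)² = 0.00214
Total = 0.00655. Share from a = 0.00440/0.00655 = 0.673.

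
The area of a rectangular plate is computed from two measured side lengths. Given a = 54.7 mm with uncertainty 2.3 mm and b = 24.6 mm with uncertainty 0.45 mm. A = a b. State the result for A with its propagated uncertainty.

Relative error in a monomial: (δA/A)² = Σ (nᵢ · δxᵢ/xᵢ)².
  (1·δa/a)² = (1×0.0420)² = 0.00177;  (1·δb/b)² = (1×0.0183)² = 0.000335
δA/A = √(0.00210) = 0.0459
A = 1350 mm^2, so δA = 0.0459 × 1350 = 61.7 mm^2.

1350 ± 61.7 mm^2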